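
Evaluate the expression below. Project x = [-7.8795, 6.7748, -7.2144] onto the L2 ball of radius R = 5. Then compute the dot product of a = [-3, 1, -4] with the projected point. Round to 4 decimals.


Step 1: Compute ||x|| (intermediates to 6 decimals).
||x|| = sqrt((-7.8795)^2 + 6.7748^2 + (-7.2144)^2) = 12.650376
Step 2: Project.
Since ||x|| > R, scale = R/||x|| = 5/12.650376 = 0.395245, proj(x) = scale * x
proj(x) = [-3.114333, 2.677706, -2.851456]
Step 3: Dot product.
a^T * proj(x) = -3*(-3.114333) + 1*2.677706 - 4*(-2.851456) = 23.4265


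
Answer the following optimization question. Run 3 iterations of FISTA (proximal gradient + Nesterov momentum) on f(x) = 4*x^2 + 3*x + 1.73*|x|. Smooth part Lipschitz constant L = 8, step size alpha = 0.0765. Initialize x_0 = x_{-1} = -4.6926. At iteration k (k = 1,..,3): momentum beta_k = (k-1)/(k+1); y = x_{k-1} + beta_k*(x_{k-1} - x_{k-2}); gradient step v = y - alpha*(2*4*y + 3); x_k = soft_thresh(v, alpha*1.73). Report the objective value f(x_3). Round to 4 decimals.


FISTA on f(x) = 4*x^2 + 3*x + 1.73*|x|
L = 8, alpha = 0.0765
Iteration 1: beta = 0.0, y = -4.6926 + 0.0*(-4.6926 + 4.6926) = -4.6926
  grad(y) = -34.5408, v = y - alpha*grad = -2.0502
  prox(v) = soft_thresh(-2.0502, 0.1323) = -1.9179
Iteration 2: beta = 0.3333, y = -1.9179 + 0.3333*(-1.9179 + 4.6926) = -0.993
  grad(y) = -4.9438, v = y - alpha*grad = -0.6148
  prox(v) = soft_thresh(-0.6148, 0.1323) = -0.4824
Iteration 3: beta = 0.5, y = -0.4824 + 0.5*(-0.4824 + 1.9179) = 0.2353
  grad(y) = 4.8824, v = y - alpha*grad = -0.1382
  prox(v) = soft_thresh(-0.1382, 0.1323) = -0.0059
f(x_3) = 4*(-0.0059)^2 + 3*(-0.0059) + 1.73*|-0.0059| = -0.0073


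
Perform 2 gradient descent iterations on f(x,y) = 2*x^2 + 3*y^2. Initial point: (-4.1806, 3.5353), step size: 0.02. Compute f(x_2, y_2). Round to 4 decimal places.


Gradient descent on f(x,y) = 2*x^2 + 3*y^2.
Starting point: (-4.1806, 3.5353), alpha = 0.02
Step 1: grad_x = 2*2*-4.1806 = -16.7224, grad_y = 2*3*3.5353 = 21.2118
  x_1 = -4.1806 - 0.02*-16.7224 = -3.8462
  y_1 = 3.5353 - 0.02*21.2118 = 3.1111
Step 2: grad_x = 2*2*-3.8462 = -15.3846, grad_y = 2*3*3.1111 = 18.6664
  x_2 = -3.8462 - 0.02*-15.3846 = -3.5385
  y_2 = 3.1111 - 0.02*18.6664 = 2.7377
f(-3.5385, 2.7377) = 2*(-3.5385)^2 + 3*2.7377^2 = 47.527


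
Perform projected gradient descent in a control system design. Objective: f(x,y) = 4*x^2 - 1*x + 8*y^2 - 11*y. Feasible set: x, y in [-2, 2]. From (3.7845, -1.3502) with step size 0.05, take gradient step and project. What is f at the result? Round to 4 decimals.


Step 1: Compute gradient at (3.7845, -1.3502).
grad_x = 2*4*3.7845 - 1 = 29.276
grad_y = 2*8*-1.3502 - 11 = -32.6032
Step 2: Gradient step.
x_raw = 3.7845 - 0.05*29.276 = 2.3207
y_raw = -1.3502 - 0.05*-32.6032 = 0.28
Step 3: Project onto [-2, 2].
x_proj = clip(2.3207) = 2.0
y_proj = clip(0.28) = 0.28
Step 4: Evaluate f.
f(2.0, 0.28) = 11.5475


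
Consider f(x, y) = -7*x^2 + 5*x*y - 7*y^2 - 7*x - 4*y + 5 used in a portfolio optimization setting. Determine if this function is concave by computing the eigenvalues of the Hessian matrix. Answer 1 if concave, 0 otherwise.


The Hessian of f(x,y) = -7*x^2 + 5*x*y - 7*y^2 - 7*x - 4*y + 5 is:
H = [[-14, 5], [5, -14]]
Trace = -14 - 14 = -28
Determinant = -14*-14 - (5)^2 = 171
Discriminant = (-28)^2 - 4*171 = 100.0
Eigenvalues: lambda_1 = -19.0, lambda_2 = -9.0
The function is concave.

1


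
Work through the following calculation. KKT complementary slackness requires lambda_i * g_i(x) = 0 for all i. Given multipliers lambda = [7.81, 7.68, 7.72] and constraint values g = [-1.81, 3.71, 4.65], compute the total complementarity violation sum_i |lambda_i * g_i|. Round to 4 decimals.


KKT complementary slackness check:
lambda_1 * g_1 = 7.81 * -1.81 = -14.1361
lambda_2 * g_2 = 7.68 * 3.71 = 28.4928
lambda_3 * g_3 = 7.72 * 4.65 = 35.898
Total violation = 14.1361 + 28.4928 + 35.898 = 78.5269


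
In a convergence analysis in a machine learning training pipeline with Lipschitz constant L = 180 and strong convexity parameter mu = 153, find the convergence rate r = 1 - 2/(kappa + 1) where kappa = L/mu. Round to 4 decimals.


Step 1: Compute the condition number.
kappa = L/mu = 180/153 = 1.1765
Step 2: Compute the convergence rate.
r = 1 - 2/(kappa + 1) = 1 - 2*mu/(L + mu) = (L - mu)/(L + mu) = 27/333 = 0.0811


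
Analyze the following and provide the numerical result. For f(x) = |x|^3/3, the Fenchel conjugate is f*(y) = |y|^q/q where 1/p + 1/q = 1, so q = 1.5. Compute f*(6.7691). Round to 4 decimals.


The conjugate exponent q satisfies 1/p + 1/q = 1.
p = 3, so q = 3/(3 - 1) = 1.5
|y|^q = 6.7691^1.5 = 17.6115
f*(6.7691) = 17.6115 / 1.5 = 11.741


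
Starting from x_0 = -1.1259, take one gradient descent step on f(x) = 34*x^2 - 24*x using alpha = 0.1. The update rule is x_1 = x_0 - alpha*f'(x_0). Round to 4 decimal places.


We compute the gradient at x_0 and apply the update.
f'(x) = 68*x - 24
f'(-1.1259) = 68*-1.1259 - 24 = -100.5612
x_1 = -1.1259 - 0.1*-100.5612 = 8.9302


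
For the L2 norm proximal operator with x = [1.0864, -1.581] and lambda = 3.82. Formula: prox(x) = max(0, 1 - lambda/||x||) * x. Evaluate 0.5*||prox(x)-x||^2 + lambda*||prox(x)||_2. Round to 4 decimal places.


Step 1: Compute ||x||.
||x|| = 1.9183
Step 2: Compute scaling factor.
scale = max(0, 1 - 3.82/1.9183) = 0.0
Step 3: prox(x) = [0.0, -0.0]
||prox(x)|| = 0.0
Step 4: Proximal objective.
0.5*||prox-x||^2 = 1.8399
lambda*||prox|| = 0.0
Total = 1.8399


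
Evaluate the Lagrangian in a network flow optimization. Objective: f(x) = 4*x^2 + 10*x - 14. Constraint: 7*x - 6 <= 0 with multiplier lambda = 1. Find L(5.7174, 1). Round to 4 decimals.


Step 1: Evaluate f(x).
f(5.7174) = 4*5.7174^2 + 10*5.7174 - 14 = 173.9287
Step 2: Evaluate g(x).
g(5.7174) = 7*5.7174 - 6 = 34.0218
Step 3: Compute Lagrangian.
L = 173.9287 + 1*34.0218 = 207.9505


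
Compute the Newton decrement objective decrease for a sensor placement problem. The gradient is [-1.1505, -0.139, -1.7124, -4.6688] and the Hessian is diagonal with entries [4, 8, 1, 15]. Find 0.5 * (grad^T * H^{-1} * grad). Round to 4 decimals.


Step 1: H is diagonal, so H^(-1) * g = [-0.2876, -0.0174, -1.7124, -0.3113].
Step 2: g^T H^(-1) g = sum_i g_i^2 / H_ii
  = (-1.1505)^2/4 + (-0.139)^2/8 + (-1.7124)^2/1 + (-4.6688)^2/15
  = 0.3309 + 0.0024 + 2.9323 + 1.4532 = 4.7188
Step 3: Objective decrease = 0.5 * g^T H^(-1) g = 2.3594


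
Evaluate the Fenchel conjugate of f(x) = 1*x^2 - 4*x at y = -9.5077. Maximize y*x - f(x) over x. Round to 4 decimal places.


f*(y) = sup_x {y*x - a*x^2 - b*x} = sup_x {(y-b)*x - a*x^2}
FOC: (y - b) - 2a*x = 0 => x* = (y - b)/(2a)
x* = (-9.5077 + 4)/(2*1) = -2.7539
f*(-9.5077) = (y-b)^2/(4a) = (-9.5077 + 4)^2/(4*1)
= 30.3348/4 = 7.5837


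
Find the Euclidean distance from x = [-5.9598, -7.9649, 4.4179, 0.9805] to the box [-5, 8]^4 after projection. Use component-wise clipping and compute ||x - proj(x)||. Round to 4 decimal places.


Project each component onto [-5, 8].
clip(-5.9598) = -5.0, clip(-7.9649) = -5.0, clip(4.4179) = 4.4179, clip(0.9805) = 0.9805
Projection = [-5.0, -5.0, 4.4179, 0.9805]
Squared diffs: [0.9212, 8.7906, 0.0, 0.0]
Distance = sqrt(9.7118) = 3.1164


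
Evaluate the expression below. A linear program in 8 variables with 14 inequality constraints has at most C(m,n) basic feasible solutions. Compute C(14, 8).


Each vertex corresponds to some choice of n active constraints out of m, so the number of vertices is at most C(m, n) = m! / (n!(m-n)!).
m = 14, n = 8
Numerator: 14 * 13 * 12 * 11 * 10 * 9 * 8 * 7
Denominator: 8! = 40320
C(14, 8) = 3003


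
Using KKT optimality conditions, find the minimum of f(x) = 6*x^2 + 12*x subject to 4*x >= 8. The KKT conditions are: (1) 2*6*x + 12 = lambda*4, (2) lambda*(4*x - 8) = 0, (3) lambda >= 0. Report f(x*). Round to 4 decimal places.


Step 1: Try lambda = 0 (constraint inactive).
x_unc = -12/(2*6) = -1.0
Check: 4*-1.0 = -4.0 < 8 -- violated!
Step 2: Constraint must be active: 4*x = 8
x* = 8/4 = 2.0
lambda = (2*6*2.0 + 12)/4 = 9.0
Step 3: Compute optimal value.
f(x*) = 6*2.0^2 + 12*2.0 = 48.0


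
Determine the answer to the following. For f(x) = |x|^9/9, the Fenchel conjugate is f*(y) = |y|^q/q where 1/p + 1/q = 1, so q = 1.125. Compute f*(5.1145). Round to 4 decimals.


The conjugate exponent q satisfies 1/p + 1/q = 1.
p = 9, so q = 9/(9 - 1) = 1.125
|y|^q = 5.1145^1.125 = 6.272
f*(5.1145) = 6.272 / 1.125 = 5.5751


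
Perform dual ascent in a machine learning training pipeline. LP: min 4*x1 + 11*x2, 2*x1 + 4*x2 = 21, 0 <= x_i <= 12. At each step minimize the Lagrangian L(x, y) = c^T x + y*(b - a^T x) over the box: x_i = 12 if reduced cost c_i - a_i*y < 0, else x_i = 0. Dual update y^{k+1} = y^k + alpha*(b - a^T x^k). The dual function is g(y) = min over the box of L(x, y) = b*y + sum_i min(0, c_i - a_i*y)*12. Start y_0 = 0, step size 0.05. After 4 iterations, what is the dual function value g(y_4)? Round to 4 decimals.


Dual ascent for LP: min 4*x1 + 11*x2, 2*x1 + 4*x2 = 21, 0 <= x_i <= 12
Step 1: y^k = 0.0, reduced costs: (4.0, 11.0)
  x^k = (0.0, 0.0), subgradient = b - a^T x = 21.0
  y^{k+1} = 0.0 + 0.05*21.0 = 1.05
Step 2: y^k = 1.05, reduced costs: (1.9, 6.8)
  x^k = (0.0, 0.0), subgradient = b - a^T x = 21.0
  y^{k+1} = 1.05 + 0.05*21.0 = 2.1
Step 3: y^k = 2.1, reduced costs: (-0.2, 2.6)
  x^k = (12.0, 0.0), subgradient = b - a^T x = -3.0
  y^{k+1} = 2.1 + 0.05*-3.0 = 1.95
Step 4: y^k = 1.95, reduced costs: (0.1, 3.2)
  x^k = (0.0, 0.0), subgradient = b - a^T x = 21.0
  y^{k+1} = 1.95 + 0.05*21.0 = 3.0
Dual objective at y_4 = 3.0: reduced costs (-2.0, -1.0), box minimizer x = (12.0, 12.0)
g(y_4) = b*y + (c1 - a1*y)*x1 + (c2 - a2*y)*x2 = 21*3.0 + (-2.0)*12.0 + (-1.0)*12.0 = 63.0 - 24.0 - 12.0 = 27.0


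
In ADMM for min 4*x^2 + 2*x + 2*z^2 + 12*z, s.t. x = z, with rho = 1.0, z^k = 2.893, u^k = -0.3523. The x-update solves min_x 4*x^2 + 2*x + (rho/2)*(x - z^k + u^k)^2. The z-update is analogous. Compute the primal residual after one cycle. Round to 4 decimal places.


ADMM iteration with rho = 1.0, z^k = 2.893, u^k = -0.3523
Step 1: x-update.
Minimize 4*x^2 + 2*x + (1.0/2)*(x - 2.893 - 0.3523)^2
FOC: (2*4 + 1.0)*x = -2 + 1.0*(2.893 + 0.3523)
x^{k+1} = 0.1384
Step 2: z-update.
Minimize 2*z^2 + 12*z + (1.0/2)*(0.1384 - z - 0.3523)^2
FOC: (2*2 + 1.0)*z = -12 + 1.0*(0.1384 - 0.3523)
z^{k+1} = -2.4428
Step 3: u-update.
u^{k+1} = -0.3523 + 0.1384 + 2.4428 = 2.2289
Step 4: Primal residual = |0.1384 + 2.4428| = 2.5812


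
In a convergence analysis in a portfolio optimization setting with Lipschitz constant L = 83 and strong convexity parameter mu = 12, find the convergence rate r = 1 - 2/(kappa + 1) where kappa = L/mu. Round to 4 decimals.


Step 1: Compute the condition number.
kappa = L/mu = 83/12 = 6.9167
Step 2: Compute the convergence rate.
r = 1 - 2/(kappa + 1) = 1 - 2*mu/(L + mu) = (L - mu)/(L + mu) = 71/95 = 0.7474


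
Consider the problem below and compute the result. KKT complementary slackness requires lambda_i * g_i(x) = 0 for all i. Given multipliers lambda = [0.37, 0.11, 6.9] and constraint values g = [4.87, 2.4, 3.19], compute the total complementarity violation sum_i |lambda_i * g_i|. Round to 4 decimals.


KKT complementary slackness check:
lambda_1 * g_1 = 0.37 * 4.87 = 1.8019
lambda_2 * g_2 = 0.11 * 2.4 = 0.264
lambda_3 * g_3 = 6.9 * 3.19 = 22.011
Total violation = 1.8019 + 0.264 + 22.011 = 24.0769


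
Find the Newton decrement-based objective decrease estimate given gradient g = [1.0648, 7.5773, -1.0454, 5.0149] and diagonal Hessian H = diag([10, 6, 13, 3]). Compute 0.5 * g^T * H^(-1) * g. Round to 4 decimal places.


Step 1: H is diagonal, so H^(-1) * g = [0.1065, 1.2629, -0.0804, 1.6716].
Step 2: g^T H^(-1) g = sum_i g_i^2 / H_ii
  = (1.0648)^2/10 + (7.5773)^2/6 + (-1.0454)^2/13 + (5.0149)^2/3
  = 0.1134 + 9.5692 + 0.0841 + 8.3831 = 18.1498
Step 3: Objective decrease = 0.5 * g^T H^(-1) g = 9.0749


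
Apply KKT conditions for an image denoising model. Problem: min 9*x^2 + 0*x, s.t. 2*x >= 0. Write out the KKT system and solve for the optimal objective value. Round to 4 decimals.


Step 1: Try lambda = 0 (constraint inactive).
Stationarity: 2*9*x + 0 = 0
x* = 0/(2*9) = 0.0
Check constraint: 2*0.0 = 0.0 >= 0 -- satisfied.
Step 2: Compute optimal value.
f(x*) = 9*0.0^2 + 0*0.0 = 0.0


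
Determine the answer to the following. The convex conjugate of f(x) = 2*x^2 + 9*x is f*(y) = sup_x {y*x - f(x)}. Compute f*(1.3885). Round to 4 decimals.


f*(y) = sup_x {y*x - a*x^2 - b*x} = sup_x {(y-b)*x - a*x^2}
FOC: (y - b) - 2a*x = 0 => x* = (y - b)/(2a)
x* = (1.3885 - 9)/(2*2) = -1.9029
f*(1.3885) = (y-b)^2/(4a) = (1.3885 - 9)^2/(4*2)
= 57.9349/8 = 7.2419


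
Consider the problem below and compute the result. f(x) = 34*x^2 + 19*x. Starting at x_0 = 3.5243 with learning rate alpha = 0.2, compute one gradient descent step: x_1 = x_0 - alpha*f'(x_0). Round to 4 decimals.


We compute the gradient at x_0 and apply the update.
f'(x) = 68*x + 19
f'(3.5243) = 68*3.5243 + 19 = 258.6524
x_1 = 3.5243 - 0.2*258.6524 = -48.2062


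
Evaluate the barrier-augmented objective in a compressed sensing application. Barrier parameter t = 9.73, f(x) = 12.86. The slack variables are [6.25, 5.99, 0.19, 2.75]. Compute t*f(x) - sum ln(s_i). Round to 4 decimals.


Step 1: Compute log-barrier.
ln values: [1.8326, 1.7901, -1.6607, 1.0116]
phi = -(1.8326 + 1.7901 - 1.6607 + 1.0116) = -2.9735
Step 2: Compute augmented objective.
t*f(x) = 9.73*12.86 = 125.1278
Total = 125.1278 - 2.9735 = 122.1543


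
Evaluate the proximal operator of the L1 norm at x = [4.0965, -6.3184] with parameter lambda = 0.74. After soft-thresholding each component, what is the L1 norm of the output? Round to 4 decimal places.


Soft-thresholding with lambda = 0.74:
prox(4.0965) = sign(4.0965)*max(|4.0965| - 0.74, 0) = 3.3565
prox(-6.3184) = sign(-6.3184)*max(|-6.3184| - 0.74, 0) = -5.5784
prox(x) = [3.3565, -5.5784]
||prox(x)||_1 = 3.3565 + 5.5784 = 8.9349


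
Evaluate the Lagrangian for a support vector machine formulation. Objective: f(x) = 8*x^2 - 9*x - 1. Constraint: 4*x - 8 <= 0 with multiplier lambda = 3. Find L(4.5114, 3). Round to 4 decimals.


Step 1: Evaluate f(x).
f(4.5114) = 8*4.5114^2 - 9*4.5114 - 1 = 121.2192
Step 2: Evaluate g(x).
g(4.5114) = 4*4.5114 - 8 = 10.0456
Step 3: Compute Lagrangian.
L = 121.2192 + 3*10.0456 = 151.356


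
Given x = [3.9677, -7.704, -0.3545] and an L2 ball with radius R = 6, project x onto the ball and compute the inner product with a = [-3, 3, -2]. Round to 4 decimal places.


Step 1: Compute ||x|| (intermediates to 6 decimals).
||x|| = sqrt(3.9677^2 + (-7.704)^2 + (-0.3545)^2) = 8.672942
Step 2: Project.
Since ||x|| > R, scale = R/||x|| = 6/8.672942 = 0.691807, proj(x) = scale * x
proj(x) = [2.744883, -5.329681, -0.245246]
Step 3: Dot product.
a^T * proj(x) = -3*2.744883 + 3*(-5.329681) - 2*(-0.245246) = -23.7332


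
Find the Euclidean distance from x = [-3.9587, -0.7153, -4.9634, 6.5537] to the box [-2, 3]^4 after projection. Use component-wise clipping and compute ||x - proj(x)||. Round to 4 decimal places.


Project each component onto [-2, 3].
clip(-3.9587) = -2.0, clip(-0.7153) = -0.7153, clip(-4.9634) = -2.0, clip(6.5537) = 3.0
Projection = [-2.0, -0.7153, -2.0, 3.0]
Squared diffs: [3.8365, 0.0, 8.7817, 12.6288]
Distance = sqrt(25.247) = 5.0246


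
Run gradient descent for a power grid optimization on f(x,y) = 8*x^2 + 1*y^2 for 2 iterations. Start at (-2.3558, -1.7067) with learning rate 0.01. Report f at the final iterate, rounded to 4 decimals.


Gradient descent on f(x,y) = 8*x^2 + 1*y^2.
Starting point: (-2.3558, -1.7067), alpha = 0.01
Step 1: grad_x = 2*8*-2.3558 = -37.6928, grad_y = 2*1*-1.7067 = -3.4134
  x_1 = -2.3558 - 0.01*-37.6928 = -1.9789
  y_1 = -1.7067 - 0.01*-3.4134 = -1.6726
Step 2: grad_x = 2*8*-1.9789 = -31.662, grad_y = 2*1*-1.6726 = -3.3451
  x_2 = -1.9789 - 0.01*-31.662 = -1.6623
  y_2 = -1.6726 - 0.01*-3.3451 = -1.6391
f(-1.6623, -1.6391) = 8*(-1.6623)^2 + 1*(-1.6391)^2 = 24.7914


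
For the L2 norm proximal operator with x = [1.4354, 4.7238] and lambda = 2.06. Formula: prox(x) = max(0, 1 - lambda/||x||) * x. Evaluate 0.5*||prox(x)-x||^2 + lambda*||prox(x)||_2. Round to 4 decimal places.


Step 1: Compute ||x||.
||x|| = 4.9371
Step 2: Compute scaling factor.
scale = max(0, 1 - 2.06/4.9371) = 0.5827
Step 3: prox(x) = [0.8365, 2.7528]
||prox(x)|| = 2.8771
Step 4: Proximal objective.
0.5*||prox-x||^2 = 2.1218
lambda*||prox|| = 5.9268
Total = 8.0486


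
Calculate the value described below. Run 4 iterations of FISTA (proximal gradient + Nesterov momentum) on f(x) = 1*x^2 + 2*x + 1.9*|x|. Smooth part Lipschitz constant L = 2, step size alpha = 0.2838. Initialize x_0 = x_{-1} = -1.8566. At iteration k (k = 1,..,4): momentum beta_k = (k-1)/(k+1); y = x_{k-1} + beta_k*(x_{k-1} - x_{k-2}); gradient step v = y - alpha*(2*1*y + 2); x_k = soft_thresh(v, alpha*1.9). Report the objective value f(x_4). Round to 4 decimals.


FISTA on f(x) = 1*x^2 + 2*x + 1.9*|x|
L = 2, alpha = 0.2838
Iteration 1: beta = 0.0, y = -1.8566 + 0.0*(-1.8566 + 1.8566) = -1.8566
  grad(y) = -1.7132, v = y - alpha*grad = -1.3704
  prox(v) = soft_thresh(-1.3704, 0.5392) = -0.8312
Iteration 2: beta = 0.3333, y = -0.8312 + 0.3333*(-0.8312 + 1.8566) = -0.4894
  grad(y) = 1.0213, v = y - alpha*grad = -0.7792
  prox(v) = soft_thresh(-0.7792, 0.5392) = -0.24
Iteration 3: beta = 0.5, y = -0.24 + 0.5*(-0.24 + 0.8312) = 0.0556
  grad(y) = 2.1112, v = y - alpha*grad = -0.5436
  prox(v) = soft_thresh(-0.5436, 0.5392) = -0.0043
Iteration 4: beta = 0.6, y = -0.0043 + 0.6*(-0.0043 + 0.24) = 0.1371
  grad(y) = 2.2741, v = y - alpha*grad = -0.5083
  prox(v) = soft_thresh(-0.5083, 0.5392) = 0.0
f(x_4) = 1*0.0^2 + 2*0.0 + 1.9*|0.0| = 0.0


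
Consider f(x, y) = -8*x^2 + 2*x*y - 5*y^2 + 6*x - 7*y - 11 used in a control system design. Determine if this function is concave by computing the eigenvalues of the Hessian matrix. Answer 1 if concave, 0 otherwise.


The Hessian of f(x,y) = -8*x^2 + 2*x*y - 5*y^2 + 6*x - 7*y - 11 is:
H = [[-16, 2], [2, -10]]
Trace = -16 - 10 = -26
Determinant = -16*-10 - (2)^2 = 156
Discriminant = (-26)^2 - 4*156 = 52.0
Eigenvalues: lambda_1 = -16.6056, lambda_2 = -9.3944
The function is concave.

1


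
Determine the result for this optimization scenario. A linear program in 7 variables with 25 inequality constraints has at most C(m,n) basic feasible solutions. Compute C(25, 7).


Each vertex corresponds to some choice of n active constraints out of m, so the number of vertices is at most C(m, n) = m! / (n!(m-n)!).
m = 25, n = 7
Numerator: 25 * 24 * 23 * 22 * 21 * 20 * 19
Denominator: 7! = 5040
C(25, 7) = 480700


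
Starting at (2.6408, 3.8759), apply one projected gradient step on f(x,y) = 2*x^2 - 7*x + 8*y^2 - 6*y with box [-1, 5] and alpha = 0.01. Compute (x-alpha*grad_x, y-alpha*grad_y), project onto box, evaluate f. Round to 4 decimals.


Step 1: Compute gradient at (2.6408, 3.8759).
grad_x = 2*2*2.6408 - 7 = 3.5632
grad_y = 2*8*3.8759 - 6 = 56.0144
Step 2: Gradient step.
x_raw = 2.6408 - 0.01*3.5632 = 2.6052
y_raw = 3.8759 - 0.01*56.0144 = 3.3158
Step 3: Project onto [-1, 5].
x_proj = clip(2.6052) = 2.6052
y_proj = clip(3.3158) = 3.3158
Step 4: Evaluate f.
f(2.6052, 3.3158) = 63.397


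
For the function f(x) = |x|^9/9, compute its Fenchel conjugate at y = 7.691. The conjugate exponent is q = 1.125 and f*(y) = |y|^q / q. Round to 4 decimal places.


The conjugate exponent q satisfies 1/p + 1/q = 1.
p = 9, so q = 9/(9 - 1) = 1.125
|y|^q = 7.691^1.125 = 9.925
f*(7.691) = 9.925 / 1.125 = 8.8222


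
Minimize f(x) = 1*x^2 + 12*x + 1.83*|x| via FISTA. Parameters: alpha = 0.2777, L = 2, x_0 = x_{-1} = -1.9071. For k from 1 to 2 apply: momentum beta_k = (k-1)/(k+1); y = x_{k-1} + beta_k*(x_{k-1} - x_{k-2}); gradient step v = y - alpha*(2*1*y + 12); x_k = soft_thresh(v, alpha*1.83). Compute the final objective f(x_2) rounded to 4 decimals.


FISTA on f(x) = 1*x^2 + 12*x + 1.83*|x|
L = 2, alpha = 0.2777
Iteration 1: beta = 0.0, y = -1.9071 + 0.0*(-1.9071 + 1.9071) = -1.9071
  grad(y) = 8.1858, v = y - alpha*grad = -4.1803
  prox(v) = soft_thresh(-4.1803, 0.5082) = -3.6721
Iteration 2: beta = 0.3333, y = -3.6721 + 0.3333*(-3.6721 + 1.9071) = -4.2604
  grad(y) = 3.4791, v = y - alpha*grad = -5.2266
  prox(v) = soft_thresh(-5.2266, 0.5082) = -4.7184
f(x_2) = 1*(-4.7184)^2 + 12*(-4.7184) + 1.83*|-4.7184| = -25.7228


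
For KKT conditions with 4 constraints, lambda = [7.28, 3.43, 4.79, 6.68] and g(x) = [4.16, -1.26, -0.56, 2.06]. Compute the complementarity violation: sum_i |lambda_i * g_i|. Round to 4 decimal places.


KKT complementary slackness check:
lambda_1 * g_1 = 7.28 * 4.16 = 30.2848
lambda_2 * g_2 = 3.43 * -1.26 = -4.3218
lambda_3 * g_3 = 4.79 * -0.56 = -2.6824
lambda_4 * g_4 = 6.68 * 2.06 = 13.7608
Total violation = 30.2848 + 4.3218 + 2.6824 + 13.7608 = 51.0498


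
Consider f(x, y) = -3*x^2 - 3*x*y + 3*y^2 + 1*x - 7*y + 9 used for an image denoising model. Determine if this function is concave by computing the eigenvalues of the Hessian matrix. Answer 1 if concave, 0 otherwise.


The Hessian of f(x,y) = -3*x^2 - 3*x*y + 3*y^2 + 1*x - 7*y + 9 is:
H = [[-6, -3], [-3, 6]]
Trace = -6 + 6 = 0
Determinant = -6*6 - (-3)^2 = -45
Discriminant = (0)^2 - 4*-45 = 180.0
Eigenvalues: lambda_1 = -6.7082, lambda_2 = 6.7082
The function is not concave.

0


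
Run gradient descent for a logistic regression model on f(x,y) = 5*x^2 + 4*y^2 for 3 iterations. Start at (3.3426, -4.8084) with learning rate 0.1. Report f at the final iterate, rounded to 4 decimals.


Gradient descent on f(x,y) = 5*x^2 + 4*y^2.
Starting point: (3.3426, -4.8084), alpha = 0.1
Step 1: grad_x = 2*5*3.3426 = 33.426, grad_y = 2*4*-4.8084 = -38.4672
  x_1 = 3.3426 - 0.1*33.426 = -0.0
  y_1 = -4.8084 - 0.1*-38.4672 = -0.9617
Step 2: grad_x = 2*5*-0.0 = -0.0, grad_y = 2*4*-0.9617 = -7.6934
  x_2 = -0.0 - 0.1*-0.0 = 0.0
  y_2 = -0.9617 - 0.1*-7.6934 = -0.1923
Step 3: grad_x = 2*5*0.0 = 0.0, grad_y = 2*4*-0.1923 = -1.5387
  x_3 = 0.0 - 0.1*0.0 = 0.0
  y_3 = -0.1923 - 0.1*-1.5387 = -0.0385
f(0.0, -0.0385) = 5*0.0^2 + 4*(-0.0385)^2 = 0.0059


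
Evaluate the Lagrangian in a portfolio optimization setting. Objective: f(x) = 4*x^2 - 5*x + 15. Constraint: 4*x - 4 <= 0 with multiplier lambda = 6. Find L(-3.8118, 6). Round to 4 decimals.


Step 1: Evaluate f(x).
f(-3.8118) = 4*(-3.8118)^2 - 5*(-3.8118) + 15 = 92.1783
Step 2: Evaluate g(x).
g(-3.8118) = 4*-3.8118 - 4 = -19.2472
Step 3: Compute Lagrangian.
L = 92.1783 + 6*-19.2472 = -23.3049


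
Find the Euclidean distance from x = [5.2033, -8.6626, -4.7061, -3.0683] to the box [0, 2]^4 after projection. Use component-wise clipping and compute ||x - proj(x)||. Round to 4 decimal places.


Project each component onto [0, 2].
clip(5.2033) = 2.0, clip(-8.6626) = 0.0, clip(-4.7061) = 0.0, clip(-3.0683) = 0.0
Projection = [2.0, 0.0, 0.0, 0.0]
Squared diffs: [10.2611, 75.0406, 22.1474, 9.4145]
Distance = sqrt(116.8636) = 10.8103


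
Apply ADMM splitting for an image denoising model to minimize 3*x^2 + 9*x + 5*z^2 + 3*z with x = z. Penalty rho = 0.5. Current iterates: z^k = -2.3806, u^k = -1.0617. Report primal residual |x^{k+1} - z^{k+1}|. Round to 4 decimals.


ADMM iteration with rho = 0.5, z^k = -2.3806, u^k = -1.0617
Step 1: x-update.
Minimize 3*x^2 + 9*x + (0.5/2)*(x + 2.3806 - 1.0617)^2
FOC: (2*3 + 0.5)*x = -9 + 0.5*(-2.3806 + 1.0617)
x^{k+1} = -1.4861
Step 2: z-update.
Minimize 5*z^2 + 3*z + (0.5/2)*(-1.4861 - z - 1.0617)^2
FOC: (2*5 + 0.5)*z = -3 + 0.5*(-1.4861 - 1.0617)
z^{k+1} = -0.407
Step 3: u-update.
u^{k+1} = -1.0617 - 1.4861 + 0.407 = -2.1407
Step 4: Primal residual = |-1.4861 + 0.407| = 1.079


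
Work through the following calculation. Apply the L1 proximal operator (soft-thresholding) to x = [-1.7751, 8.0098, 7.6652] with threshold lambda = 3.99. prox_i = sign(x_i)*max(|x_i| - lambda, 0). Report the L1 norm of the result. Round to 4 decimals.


Soft-thresholding with lambda = 3.99:
prox(-1.7751) = sign(-1.7751)*max(|-1.7751| - 3.99, 0) = 0.0
prox(8.0098) = sign(8.0098)*max(|8.0098| - 3.99, 0) = 4.0198
prox(7.6652) = sign(7.6652)*max(|7.6652| - 3.99, 0) = 3.6752
prox(x) = [0.0, 4.0198, 3.6752]
||prox(x)||_1 = 0.0 + 4.0198 + 3.6752 = 7.695


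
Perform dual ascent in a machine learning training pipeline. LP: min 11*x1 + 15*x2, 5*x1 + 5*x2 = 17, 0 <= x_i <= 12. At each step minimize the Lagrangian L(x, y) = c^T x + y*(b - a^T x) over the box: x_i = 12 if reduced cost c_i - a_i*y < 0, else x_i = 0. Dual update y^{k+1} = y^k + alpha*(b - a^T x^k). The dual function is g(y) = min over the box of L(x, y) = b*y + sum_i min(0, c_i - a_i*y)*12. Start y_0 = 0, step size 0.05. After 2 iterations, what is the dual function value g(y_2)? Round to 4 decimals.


Dual ascent for LP: min 11*x1 + 15*x2, 5*x1 + 5*x2 = 17, 0 <= x_i <= 12
Step 1: y^k = 0.0, reduced costs: (11.0, 15.0)
  x^k = (0.0, 0.0), subgradient = b - a^T x = 17.0
  y^{k+1} = 0.0 + 0.05*17.0 = 0.85
Step 2: y^k = 0.85, reduced costs: (6.75, 10.75)
  x^k = (0.0, 0.0), subgradient = b - a^T x = 17.0
  y^{k+1} = 0.85 + 0.05*17.0 = 1.7
Dual objective at y_2 = 1.7: reduced costs (2.5, 6.5), box minimizer x = (0.0, 0.0)
g(y_2) = b*y + (c1 - a1*y)*x1 + (c2 - a2*y)*x2 = 17*1.7 + 2.5*0.0 + 6.5*0.0 = 28.9 + 0.0 + 0.0 = 28.9


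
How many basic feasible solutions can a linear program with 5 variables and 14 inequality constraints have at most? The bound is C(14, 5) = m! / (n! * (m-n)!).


Each vertex corresponds to some choice of n active constraints out of m, so the number of vertices is at most C(m, n) = m! / (n!(m-n)!).
m = 14, n = 5
Numerator: 14 * 13 * 12 * 11 * 10
Denominator: 5! = 120
C(14, 5) = 2002


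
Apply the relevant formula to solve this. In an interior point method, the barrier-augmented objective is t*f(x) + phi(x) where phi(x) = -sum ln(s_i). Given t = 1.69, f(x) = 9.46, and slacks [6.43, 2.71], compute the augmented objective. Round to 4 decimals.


Step 1: Compute log-barrier.
ln values: [1.861, 0.9969]
phi = -(1.861 + 0.9969) = -2.8579
Step 2: Compute augmented objective.
t*f(x) = 1.69*9.46 = 15.9874
Total = 15.9874 - 2.8579 = 13.1295


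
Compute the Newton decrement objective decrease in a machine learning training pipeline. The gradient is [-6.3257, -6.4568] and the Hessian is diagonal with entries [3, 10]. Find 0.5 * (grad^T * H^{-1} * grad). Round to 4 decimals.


Step 1: H is diagonal, so H^(-1) * g = [-2.1086, -0.6457].
Step 2: g^T H^(-1) g = sum_i g_i^2 / H_ii
  = (-6.3257)^2/3 + (-6.4568)^2/10
  = 13.3382 + 4.169 = 17.5072
Step 3: Objective decrease = 0.5 * g^T H^(-1) g = 8.7536


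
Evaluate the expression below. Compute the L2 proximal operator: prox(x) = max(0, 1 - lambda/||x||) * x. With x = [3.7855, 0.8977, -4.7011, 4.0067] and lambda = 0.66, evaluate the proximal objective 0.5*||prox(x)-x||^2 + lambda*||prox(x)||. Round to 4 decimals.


Step 1: Compute ||x||.
||x|| = 7.3
Step 2: Compute scaling factor.
scale = max(0, 1 - 0.66/7.3) = 0.9096
Step 3: prox(x) = [3.4432, 0.8165, -4.2761, 3.6444]
||prox(x)|| = 6.64
Step 4: Proximal objective.
0.5*||prox-x||^2 = 0.2178
lambda*||prox|| = 4.3824
Total = 4.6002


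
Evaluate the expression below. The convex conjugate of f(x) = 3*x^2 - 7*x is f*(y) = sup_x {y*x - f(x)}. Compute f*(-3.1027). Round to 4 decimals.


f*(y) = sup_x {y*x - a*x^2 - b*x} = sup_x {(y-b)*x - a*x^2}
FOC: (y - b) - 2a*x = 0 => x* = (y - b)/(2a)
x* = (-3.1027 + 7)/(2*3) = 0.6496
f*(-3.1027) = (y-b)^2/(4a) = (-3.1027 + 7)^2/(4*3)
= 15.1889/12 = 1.2657


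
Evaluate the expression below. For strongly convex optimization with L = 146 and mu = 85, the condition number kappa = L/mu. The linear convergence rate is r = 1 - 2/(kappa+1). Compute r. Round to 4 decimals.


Step 1: Compute the condition number.
kappa = L/mu = 146/85 = 1.7176
Step 2: Compute the convergence rate.
r = 1 - 2/(kappa + 1) = 1 - 2*mu/(L + mu) = (L - mu)/(L + mu) = 61/231 = 0.2641


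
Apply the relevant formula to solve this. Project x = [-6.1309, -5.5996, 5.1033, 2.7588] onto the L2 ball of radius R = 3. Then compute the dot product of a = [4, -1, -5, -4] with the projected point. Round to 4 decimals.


Step 1: Compute ||x|| (intermediates to 6 decimals).
||x|| = sqrt((-6.1309)^2 + (-5.5996)^2 + 5.1033^2 + 2.7588^2) = 10.129072
Step 2: Project.
Since ||x|| > R, scale = R/||x|| = 3/10.129072 = 0.296177, proj(x) = scale * x
proj(x) = [-1.815832, -1.658473, 1.51148, 0.817093]
Step 3: Dot product.
a^T * proj(x) = 4*(-1.815832) - 1*(-1.658473) - 5*1.51148 - 4*0.817093 = -16.4306


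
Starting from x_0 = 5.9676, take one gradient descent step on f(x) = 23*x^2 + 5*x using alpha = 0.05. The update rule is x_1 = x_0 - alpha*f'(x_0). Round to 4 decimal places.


We compute the gradient at x_0 and apply the update.
f'(x) = 46*x + 5
f'(5.9676) = 46*5.9676 + 5 = 279.5096
x_1 = 5.9676 - 0.05*279.5096 = -8.0079


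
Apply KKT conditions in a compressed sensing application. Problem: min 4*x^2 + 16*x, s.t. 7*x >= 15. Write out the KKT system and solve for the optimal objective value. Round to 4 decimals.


Step 1: Try lambda = 0 (constraint inactive).
x_unc = -16/(2*4) = -2.0
Check: 7*-2.0 = -14.0 < 15 -- violated!
Step 2: Constraint must be active: 7*x = 15
x* = 15/7 = 2.1429 (rounded; the exact value 15/7 is used below)
lambda = (2*4*(15/7) + 16)/7 = 4.7347
Step 3: Compute optimal value.
f(x*) = 4*(15/7)^2 + 16*(15/7) = 52.6531


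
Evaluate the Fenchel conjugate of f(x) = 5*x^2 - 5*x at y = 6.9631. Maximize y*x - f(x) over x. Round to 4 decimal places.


f*(y) = sup_x {y*x - a*x^2 - b*x} = sup_x {(y-b)*x - a*x^2}
FOC: (y - b) - 2a*x = 0 => x* = (y - b)/(2a)
x* = (6.9631 + 5)/(2*5) = 1.1963
f*(6.9631) = (y-b)^2/(4a) = (6.9631 + 5)^2/(4*5)
= 143.1158/20 = 7.1558


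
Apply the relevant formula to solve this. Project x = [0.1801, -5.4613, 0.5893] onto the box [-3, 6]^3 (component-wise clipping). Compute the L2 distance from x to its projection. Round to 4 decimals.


Project each component onto [-3, 6].
clip(0.1801) = 0.1801, clip(-5.4613) = -3.0, clip(0.5893) = 0.5893
Projection = [0.1801, -3.0, 0.5893]
Squared diffs: [0.0, 6.058, 0.0]
Distance = sqrt(6.058) = 2.4613


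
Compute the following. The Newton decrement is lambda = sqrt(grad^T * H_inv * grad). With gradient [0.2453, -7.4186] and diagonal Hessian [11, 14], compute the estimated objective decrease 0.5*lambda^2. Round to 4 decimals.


Step 1: H is diagonal, so H^(-1) * g = [0.0223, -0.5299].
Step 2: g^T H^(-1) g = sum_i g_i^2 / H_ii
  = (0.2453)^2/11 + (-7.4186)^2/14
  = 0.0055 + 3.9311 = 3.9366
Step 3: Objective decrease = 0.5 * g^T H^(-1) g = 1.9683


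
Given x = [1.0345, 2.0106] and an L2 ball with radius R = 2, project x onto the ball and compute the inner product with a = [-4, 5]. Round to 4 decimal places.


Step 1: Compute ||x|| (intermediates to 6 decimals).
||x|| = sqrt(1.0345^2 + 2.0106^2) = 2.261129
Step 2: Project.
Since ||x|| > R, scale = R/||x|| = 2/2.261129 = 0.884514, proj(x) = scale * x
proj(x) = [0.91503, 1.778404]
Step 3: Dot product.
a^T * proj(x) = -4*0.91503 + 5*1.778404 = 5.2319


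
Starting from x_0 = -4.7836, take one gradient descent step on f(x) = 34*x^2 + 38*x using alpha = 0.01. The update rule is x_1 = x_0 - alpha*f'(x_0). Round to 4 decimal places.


We compute the gradient at x_0 and apply the update.
f'(x) = 68*x + 38
f'(-4.7836) = 68*-4.7836 + 38 = -287.2848
x_1 = -4.7836 - 0.01*-287.2848 = -1.9108


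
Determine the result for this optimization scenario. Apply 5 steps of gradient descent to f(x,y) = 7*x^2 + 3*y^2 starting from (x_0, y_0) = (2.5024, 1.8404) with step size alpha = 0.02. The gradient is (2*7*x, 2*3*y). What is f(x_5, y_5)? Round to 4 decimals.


Gradient descent on f(x,y) = 7*x^2 + 3*y^2.
Starting point: (2.5024, 1.8404), alpha = 0.02
Step 1: grad_x = 2*7*2.5024 = 35.0336, grad_y = 2*3*1.8404 = 11.0424
  x_1 = 2.5024 - 0.02*35.0336 = 1.8017
  y_1 = 1.8404 - 0.02*11.0424 = 1.6196
Step 2: grad_x = 2*7*1.8017 = 25.2242, grad_y = 2*3*1.6196 = 9.7173
  x_2 = 1.8017 - 0.02*25.2242 = 1.2972
  y_2 = 1.6196 - 0.02*9.7173 = 1.4252
Step 3: grad_x = 2*7*1.2972 = 18.1614, grad_y = 2*3*1.4252 = 8.5512
  x_3 = 1.2972 - 0.02*18.1614 = 0.934
  y_3 = 1.4252 - 0.02*8.5512 = 1.2542
Step 4: grad_x = 2*7*0.934 = 13.0762, grad_y = 2*3*1.2542 = 7.5251
  x_4 = 0.934 - 0.02*13.0762 = 0.6725
  y_4 = 1.2542 - 0.02*7.5251 = 1.1037
Step 5: grad_x = 2*7*0.6725 = 9.4149, grad_y = 2*3*1.1037 = 6.6221
  x_5 = 0.6725 - 0.02*9.4149 = 0.4842
  y_5 = 1.1037 - 0.02*6.6221 = 0.9712
f(0.4842, 0.9712) = 7*0.4842^2 + 3*0.9712^2 = 4.471


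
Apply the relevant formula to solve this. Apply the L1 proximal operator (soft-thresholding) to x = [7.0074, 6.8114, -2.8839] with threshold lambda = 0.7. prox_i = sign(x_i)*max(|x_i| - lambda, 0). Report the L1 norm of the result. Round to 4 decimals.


Soft-thresholding with lambda = 0.7:
prox(7.0074) = sign(7.0074)*max(|7.0074| - 0.7, 0) = 6.3074
prox(6.8114) = sign(6.8114)*max(|6.8114| - 0.7, 0) = 6.1114
prox(-2.8839) = sign(-2.8839)*max(|-2.8839| - 0.7, 0) = -2.1839
prox(x) = [6.3074, 6.1114, -2.1839]
||prox(x)||_1 = 6.3074 + 6.1114 + 2.1839 = 14.6027


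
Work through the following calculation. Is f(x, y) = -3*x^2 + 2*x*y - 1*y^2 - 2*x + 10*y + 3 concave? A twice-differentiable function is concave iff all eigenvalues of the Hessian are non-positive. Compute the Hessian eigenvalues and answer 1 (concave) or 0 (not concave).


The Hessian of f(x,y) = -3*x^2 + 2*x*y - 1*y^2 - 2*x + 10*y + 3 is:
H = [[-6, 2], [2, -2]]
Trace = -6 - 2 = -8
Determinant = -6*-2 - (2)^2 = 8
Discriminant = (-8)^2 - 4*8 = 32.0
Eigenvalues: lambda_1 = -6.8284, lambda_2 = -1.1716
The function is concave.

1


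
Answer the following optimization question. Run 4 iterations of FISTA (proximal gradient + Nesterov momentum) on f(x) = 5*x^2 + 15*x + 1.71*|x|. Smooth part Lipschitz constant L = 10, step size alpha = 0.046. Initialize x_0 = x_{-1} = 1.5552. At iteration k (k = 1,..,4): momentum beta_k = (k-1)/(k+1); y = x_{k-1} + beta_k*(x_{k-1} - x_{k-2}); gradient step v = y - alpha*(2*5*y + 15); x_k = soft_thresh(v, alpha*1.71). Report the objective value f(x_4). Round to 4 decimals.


FISTA on f(x) = 5*x^2 + 15*x + 1.71*|x|
L = 10, alpha = 0.046
Iteration 1: beta = 0.0, y = 1.5552 + 0.0*(1.5552 - 1.5552) = 1.5552
  grad(y) = 30.552, v = y - alpha*grad = 0.1498
  prox(v) = soft_thresh(0.1498, 0.0787) = 0.0711
Iteration 2: beta = 0.3333, y = 0.0711 + 0.3333*(0.0711 - 1.5552) = -0.4235
  grad(y) = 10.7646, v = y - alpha*grad = -0.9187
  prox(v) = soft_thresh(-0.9187, 0.0787) = -0.84
Iteration 3: beta = 0.5, y = -0.84 + 0.5*(-0.84 - 0.0711) = -1.2956
  grad(y) = 2.0435, v = y - alpha*grad = -1.3897
  prox(v) = soft_thresh(-1.3897, 0.0787) = -1.311
Iteration 4: beta = 0.6, y = -1.311 + 0.6*(-1.311 + 0.84) = -1.5936
  grad(y) = -0.9355, v = y - alpha*grad = -1.5505
  prox(v) = soft_thresh(-1.5505, 0.0787) = -1.4719
f(x_4) = 5*(-1.4719)^2 + 15*(-1.4719) + 1.71*|-1.4719| = -8.7292


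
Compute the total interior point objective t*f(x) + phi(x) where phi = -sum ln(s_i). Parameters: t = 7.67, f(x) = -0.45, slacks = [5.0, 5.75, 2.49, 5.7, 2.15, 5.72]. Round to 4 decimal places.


Step 1: Compute log-barrier.
ln values: [1.6094, 1.7492, 0.9123, 1.7405, 0.7655, 1.744]
phi = -(1.6094 + 1.7492 + 0.9123 + 1.7405 + 0.7655 + 1.744) = -8.5208
Step 2: Compute augmented objective.
t*f(x) = 7.67*-0.45 = -3.4515
Total = -3.4515 - 8.5208 = -11.9723


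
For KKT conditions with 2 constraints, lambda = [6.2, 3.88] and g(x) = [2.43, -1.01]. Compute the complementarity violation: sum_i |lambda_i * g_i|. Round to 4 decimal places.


KKT complementary slackness check:
lambda_1 * g_1 = 6.2 * 2.43 = 15.066
lambda_2 * g_2 = 3.88 * -1.01 = -3.9188
Total violation = 15.066 + 3.9188 = 18.9848


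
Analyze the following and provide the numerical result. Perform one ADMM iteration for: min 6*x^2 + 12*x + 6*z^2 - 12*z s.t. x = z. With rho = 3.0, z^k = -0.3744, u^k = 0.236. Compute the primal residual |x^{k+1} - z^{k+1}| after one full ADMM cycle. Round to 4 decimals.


ADMM iteration with rho = 3.0, z^k = -0.3744, u^k = 0.236
Step 1: x-update.
Minimize 6*x^2 + 12*x + (3.0/2)*(x + 0.3744 + 0.236)^2
FOC: (2*6 + 3.0)*x = -12 + 3.0*(-0.3744 - 0.236)
x^{k+1} = -0.9221
Step 2: z-update.
Minimize 6*z^2 - 12*z + (3.0/2)*(-0.9221 - z + 0.236)^2
FOC: (2*6 + 3.0)*z = 12 + 3.0*(-0.9221 + 0.236)
z^{k+1} = 0.6628
Step 3: u-update.
u^{k+1} = 0.236 - 0.9221 - 0.6628 = -1.3489
Step 4: Primal residual = |-0.9221 - 0.6628| = 1.5849


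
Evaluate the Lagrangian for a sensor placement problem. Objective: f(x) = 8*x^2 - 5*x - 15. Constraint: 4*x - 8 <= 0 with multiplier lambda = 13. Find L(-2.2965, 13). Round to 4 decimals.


Step 1: Evaluate f(x).
f(-2.2965) = 8*(-2.2965)^2 - 5*(-2.2965) - 15 = 38.6738
Step 2: Evaluate g(x).
g(-2.2965) = 4*-2.2965 - 8 = -17.186
Step 3: Compute Lagrangian.
L = 38.6738 + 13*-17.186 = -184.7442


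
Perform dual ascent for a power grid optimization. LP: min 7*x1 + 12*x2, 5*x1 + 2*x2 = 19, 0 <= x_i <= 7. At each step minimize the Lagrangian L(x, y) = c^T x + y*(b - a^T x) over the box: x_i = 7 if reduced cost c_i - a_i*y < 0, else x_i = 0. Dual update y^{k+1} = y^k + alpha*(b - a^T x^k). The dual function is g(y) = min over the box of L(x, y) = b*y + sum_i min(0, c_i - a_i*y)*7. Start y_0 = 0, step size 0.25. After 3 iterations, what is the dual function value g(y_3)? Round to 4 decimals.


Dual ascent for LP: min 7*x1 + 12*x2, 5*x1 + 2*x2 = 19, 0 <= x_i <= 7
Step 1: y^k = 0.0, reduced costs: (7.0, 12.0)
  x^k = (0.0, 0.0), subgradient = b - a^T x = 19.0
  y^{k+1} = 0.0 + 0.25*19.0 = 4.75
Step 2: y^k = 4.75, reduced costs: (-16.75, 2.5)
  x^k = (7.0, 0.0), subgradient = b - a^T x = -16.0
  y^{k+1} = 4.75 + 0.25*-16.0 = 0.75
Step 3: y^k = 0.75, reduced costs: (3.25, 10.5)
  x^k = (0.0, 0.0), subgradient = b - a^T x = 19.0
  y^{k+1} = 0.75 + 0.25*19.0 = 5.5
Dual objective at y_3 = 5.5: reduced costs (-20.5, 1.0), box minimizer x = (7.0, 0.0)
g(y_3) = b*y + (c1 - a1*y)*x1 + (c2 - a2*y)*x2 = 19*5.5 + (-20.5)*7.0 + 1.0*0.0 = 104.5 - 143.5 + 0.0 = -39.0


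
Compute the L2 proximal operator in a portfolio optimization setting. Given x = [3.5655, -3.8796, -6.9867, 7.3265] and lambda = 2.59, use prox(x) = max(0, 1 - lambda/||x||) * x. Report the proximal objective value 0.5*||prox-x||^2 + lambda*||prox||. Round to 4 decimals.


Step 1: Compute ||x||.
||x|| = 11.413
Step 2: Compute scaling factor.
scale = max(0, 1 - 2.59/11.413) = 0.7731
Step 3: prox(x) = [2.7564, -2.9992, -5.4012, 5.6639]
||prox(x)|| = 8.823
Step 4: Proximal objective.
0.5*||prox-x||^2 = 3.3541
lambda*||prox|| = 22.8516
Total = 26.2055


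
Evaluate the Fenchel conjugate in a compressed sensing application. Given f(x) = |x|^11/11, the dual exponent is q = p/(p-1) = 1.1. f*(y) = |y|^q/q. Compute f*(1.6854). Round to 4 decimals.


The conjugate exponent q satisfies 1/p + 1/q = 1.
p = 11, so q = 11/(11 - 1) = 1.1
|y|^q = 1.6854^1.1 = 1.7757
f*(1.6854) = 1.7757 / 1.1 = 1.6143


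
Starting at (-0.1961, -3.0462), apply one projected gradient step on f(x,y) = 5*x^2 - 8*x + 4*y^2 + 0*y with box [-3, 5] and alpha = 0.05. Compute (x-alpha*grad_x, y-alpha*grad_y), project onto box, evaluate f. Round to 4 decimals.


Step 1: Compute gradient at (-0.1961, -3.0462).
grad_x = 2*5*-0.1961 - 8 = -9.961
grad_y = 2*4*-3.0462 + 0 = -24.3696
Step 2: Gradient step.
x_raw = -0.1961 - 0.05*-9.961 = 0.302
y_raw = -3.0462 - 0.05*-24.3696 = -1.8277
Step 3: Project onto [-3, 5].
x_proj = clip(0.302) = 0.302
y_proj = clip(-1.8277) = -1.8277
Step 4: Evaluate f.
f(0.302, -1.8277) = 11.4025


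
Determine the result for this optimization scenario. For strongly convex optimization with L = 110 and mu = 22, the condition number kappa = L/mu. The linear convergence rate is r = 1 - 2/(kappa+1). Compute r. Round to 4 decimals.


Step 1: Compute the condition number.
kappa = L/mu = 110/22 = 5.0
Step 2: Compute the convergence rate.
r = 1 - 2/(kappa + 1) = 1 - 2*mu/(L + mu) = (L - mu)/(L + mu) = 88/132 = 0.6667


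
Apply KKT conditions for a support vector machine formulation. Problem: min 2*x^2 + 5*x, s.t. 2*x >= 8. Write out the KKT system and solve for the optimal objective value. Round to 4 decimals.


Step 1: Try lambda = 0 (constraint inactive).
x_unc = -5/(2*2) = -1.25
Check: 2*-1.25 = -2.5 < 8 -- violated!
Step 2: Constraint must be active: 2*x = 8
x* = 8/2 = 4.0
lambda = (2*2*4.0 + 5)/2 = 10.5
Step 3: Compute optimal value.
f(x*) = 2*4.0^2 + 5*4.0 = 52.0
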